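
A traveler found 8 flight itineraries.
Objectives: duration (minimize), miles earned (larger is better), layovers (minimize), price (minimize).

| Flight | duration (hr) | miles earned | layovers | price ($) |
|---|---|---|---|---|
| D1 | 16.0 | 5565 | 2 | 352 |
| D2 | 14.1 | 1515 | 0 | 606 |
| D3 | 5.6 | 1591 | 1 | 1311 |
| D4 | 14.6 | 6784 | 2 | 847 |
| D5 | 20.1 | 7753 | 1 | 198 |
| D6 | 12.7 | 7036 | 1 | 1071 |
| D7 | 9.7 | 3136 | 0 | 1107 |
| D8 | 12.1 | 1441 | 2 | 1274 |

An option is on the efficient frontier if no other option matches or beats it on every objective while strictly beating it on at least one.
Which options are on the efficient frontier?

D1, D2, D3, D4, D5, D6, D7

D1: not dominated.
D2: not dominated.
D3: not dominated (best duration).
D4: not dominated.
D5: not dominated (best miles earned).
D6: not dominated.
D7: not dominated.
D8: dominated by D7 (duration 9.7≤12.1, miles earned 3136≥1441, layovers 0≤2, price 1107≤1274).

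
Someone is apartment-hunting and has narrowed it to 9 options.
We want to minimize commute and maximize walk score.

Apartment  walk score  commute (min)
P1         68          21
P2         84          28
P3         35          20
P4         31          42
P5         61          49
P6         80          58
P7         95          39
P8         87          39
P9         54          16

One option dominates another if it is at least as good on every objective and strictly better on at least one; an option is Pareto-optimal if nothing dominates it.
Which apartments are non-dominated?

P1: not dominated.
P2: not dominated.
P3: dominated by P9 (walk score 54≥35, commute 16≤20).
P4: dominated by P1 (walk score 68≥31, commute 21≤42).
P5: dominated by P1 (walk score 68≥61, commute 21≤49).
P6: dominated by P2 (walk score 84≥80, commute 28≤58).
P7: not dominated (best walk score).
P8: dominated by P7 (walk score 95≥87, commute 39≤39).
P9: not dominated (best commute).

P1, P2, P7, P9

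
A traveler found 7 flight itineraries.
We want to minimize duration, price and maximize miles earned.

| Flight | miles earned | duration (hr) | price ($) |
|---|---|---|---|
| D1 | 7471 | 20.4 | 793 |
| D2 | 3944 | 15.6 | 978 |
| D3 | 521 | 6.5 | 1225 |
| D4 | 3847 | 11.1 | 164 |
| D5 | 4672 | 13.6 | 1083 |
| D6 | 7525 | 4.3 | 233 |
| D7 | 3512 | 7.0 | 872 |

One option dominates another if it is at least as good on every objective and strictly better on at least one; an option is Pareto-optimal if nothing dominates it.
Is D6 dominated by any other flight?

No

D1: worse on miles earned (7471 vs 7525).
D2: worse on miles earned (3944 vs 7525).
D3: worse on miles earned (521 vs 7525).
D4: worse on miles earned (3847 vs 7525).
D5: worse on miles earned (4672 vs 7525).
D7: worse on miles earned (3512 vs 7525).
No option is at least as good as D6 on every objective and strictly better on one.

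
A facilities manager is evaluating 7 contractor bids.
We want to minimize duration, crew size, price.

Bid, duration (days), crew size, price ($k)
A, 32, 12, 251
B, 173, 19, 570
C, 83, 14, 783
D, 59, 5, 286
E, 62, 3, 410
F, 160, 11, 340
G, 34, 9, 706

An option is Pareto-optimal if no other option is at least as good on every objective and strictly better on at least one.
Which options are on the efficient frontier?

A, D, E, G

A: not dominated (best duration).
B: dominated by A (duration 32≤173, crew size 12≤19, price 251≤570).
C: dominated by A (duration 32≤83, crew size 12≤14, price 251≤783).
D: not dominated.
E: not dominated (best crew size).
F: dominated by D (duration 59≤160, crew size 5≤11, price 286≤340).
G: not dominated.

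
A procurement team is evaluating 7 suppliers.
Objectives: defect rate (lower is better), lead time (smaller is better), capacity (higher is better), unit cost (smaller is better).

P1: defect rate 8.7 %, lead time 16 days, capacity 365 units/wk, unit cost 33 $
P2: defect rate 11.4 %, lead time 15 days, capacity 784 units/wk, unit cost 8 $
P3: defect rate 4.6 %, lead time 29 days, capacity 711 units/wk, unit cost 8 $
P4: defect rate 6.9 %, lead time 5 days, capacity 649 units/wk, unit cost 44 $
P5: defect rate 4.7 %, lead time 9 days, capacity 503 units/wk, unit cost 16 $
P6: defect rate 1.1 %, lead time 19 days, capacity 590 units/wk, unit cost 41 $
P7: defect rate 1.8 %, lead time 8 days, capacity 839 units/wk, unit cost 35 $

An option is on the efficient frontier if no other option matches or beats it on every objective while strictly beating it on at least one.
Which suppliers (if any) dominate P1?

P5: defect rate 4.7≤8.7, lead time 9≤16, capacity 503≥365, unit cost 16≤33 — dominates P1.
Others (P2, P3, P4, P6, P7) are each worse than P1 on at least one objective.

P5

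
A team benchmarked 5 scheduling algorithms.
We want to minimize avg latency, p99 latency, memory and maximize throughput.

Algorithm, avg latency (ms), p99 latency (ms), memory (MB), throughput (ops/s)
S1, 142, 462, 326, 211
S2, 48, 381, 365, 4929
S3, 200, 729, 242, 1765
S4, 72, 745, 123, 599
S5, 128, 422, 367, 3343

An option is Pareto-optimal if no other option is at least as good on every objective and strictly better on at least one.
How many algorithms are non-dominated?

S1: not dominated.
S2: not dominated (best avg latency).
S3: not dominated.
S4: not dominated (best memory).
S5: dominated by S2 (avg latency 48≤128, p99 latency 381≤422, memory 365≤367, throughput 4929≥3343).
Pareto-optimal: S1, S2, S3, S4 → 4.

4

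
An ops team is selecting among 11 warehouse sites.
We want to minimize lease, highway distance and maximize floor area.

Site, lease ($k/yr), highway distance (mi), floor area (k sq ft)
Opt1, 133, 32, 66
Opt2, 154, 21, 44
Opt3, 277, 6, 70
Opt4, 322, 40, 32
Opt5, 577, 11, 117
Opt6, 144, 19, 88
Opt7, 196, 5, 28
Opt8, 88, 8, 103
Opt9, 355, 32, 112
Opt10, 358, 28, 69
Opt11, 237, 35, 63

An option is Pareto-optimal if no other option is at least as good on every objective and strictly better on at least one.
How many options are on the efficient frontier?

Opt1: dominated by Opt8 (lease 88≤133, highway distance 8≤32, floor area 103≥66).
Opt2: dominated by Opt6 (lease 144≤154, highway distance 19≤21, floor area 88≥44).
Opt3: not dominated.
Opt4: dominated by Opt1 (lease 133≤322, highway distance 32≤40, floor area 66≥32).
Opt5: not dominated (best floor area).
Opt6: dominated by Opt8 (lease 88≤144, highway distance 8≤19, floor area 103≥88).
Opt7: not dominated (best highway distance).
Opt8: not dominated (best lease).
Opt9: not dominated.
Opt10: dominated by Opt3 (lease 277≤358, highway distance 6≤28, floor area 70≥69).
Opt11: dominated by Opt1 (lease 133≤237, highway distance 32≤35, floor area 66≥63).
Pareto-optimal: Opt3, Opt5, Opt7, Opt8, Opt9 → 5.

5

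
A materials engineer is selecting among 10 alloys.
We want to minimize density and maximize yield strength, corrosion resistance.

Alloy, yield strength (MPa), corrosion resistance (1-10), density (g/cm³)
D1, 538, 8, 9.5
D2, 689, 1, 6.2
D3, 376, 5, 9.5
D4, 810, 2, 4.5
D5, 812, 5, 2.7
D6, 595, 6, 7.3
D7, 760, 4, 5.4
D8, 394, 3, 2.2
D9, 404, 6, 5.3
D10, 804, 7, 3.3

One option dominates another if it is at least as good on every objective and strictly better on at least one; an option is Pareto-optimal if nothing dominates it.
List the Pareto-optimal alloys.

D1, D5, D8, D10

D1: not dominated (best corrosion resistance).
D2: dominated by D4 (yield strength 810≥689, corrosion resistance 2≥1, density 4.5≤6.2).
D3: dominated by D1 (yield strength 538≥376, corrosion resistance 8≥5, density 9.5≤9.5).
D4: dominated by D5 (yield strength 812≥810, corrosion resistance 5≥2, density 2.7≤4.5).
D5: not dominated (best yield strength).
D6: dominated by D10 (yield strength 804≥595, corrosion resistance 7≥6, density 3.3≤7.3).
D7: dominated by D5 (yield strength 812≥760, corrosion resistance 5≥4, density 2.7≤5.4).
D8: not dominated (best density).
D9: dominated by D10 (yield strength 804≥404, corrosion resistance 7≥6, density 3.3≤5.3).
D10: not dominated.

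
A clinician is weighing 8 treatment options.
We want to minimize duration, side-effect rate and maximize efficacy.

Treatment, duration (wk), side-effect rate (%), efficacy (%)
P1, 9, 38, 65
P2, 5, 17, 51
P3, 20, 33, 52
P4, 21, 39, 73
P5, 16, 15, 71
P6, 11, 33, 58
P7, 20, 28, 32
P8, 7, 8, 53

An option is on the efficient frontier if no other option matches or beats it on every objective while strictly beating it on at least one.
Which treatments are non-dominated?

P1: not dominated.
P2: not dominated (best duration).
P3: dominated by P5 (duration 16≤20, side-effect rate 15≤33, efficacy 71≥52).
P4: not dominated (best efficacy).
P5: not dominated.
P6: not dominated.
P7: dominated by P2 (duration 5≤20, side-effect rate 17≤28, efficacy 51≥32).
P8: not dominated (best side-effect rate).

P1, P2, P4, P5, P6, P8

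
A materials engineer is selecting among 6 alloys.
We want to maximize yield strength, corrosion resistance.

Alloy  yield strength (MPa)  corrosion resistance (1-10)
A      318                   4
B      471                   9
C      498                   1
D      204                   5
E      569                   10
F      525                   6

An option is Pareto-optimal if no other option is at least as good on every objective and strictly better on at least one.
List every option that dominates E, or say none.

none

A: worse on yield strength (318 vs 569).
B: worse on yield strength (471 vs 569).
C: worse on yield strength (498 vs 569).
D: worse on yield strength (204 vs 569).
F: worse on yield strength (525 vs 569).
No option dominates E.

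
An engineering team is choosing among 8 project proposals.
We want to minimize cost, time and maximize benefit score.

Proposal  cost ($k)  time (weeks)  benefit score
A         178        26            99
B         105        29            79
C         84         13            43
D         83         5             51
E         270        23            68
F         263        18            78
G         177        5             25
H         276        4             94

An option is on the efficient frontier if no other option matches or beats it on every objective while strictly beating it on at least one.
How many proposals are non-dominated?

5

A: not dominated (best benefit score).
B: not dominated.
C: dominated by D (cost 83≤84, time 5≤13, benefit score 51≥43).
D: not dominated (best cost).
E: dominated by F (cost 263≤270, time 18≤23, benefit score 78≥68).
F: not dominated.
G: dominated by D (cost 83≤177, time 5≤5, benefit score 51≥25).
H: not dominated (best time).
Pareto-optimal: A, B, D, F, H → 5.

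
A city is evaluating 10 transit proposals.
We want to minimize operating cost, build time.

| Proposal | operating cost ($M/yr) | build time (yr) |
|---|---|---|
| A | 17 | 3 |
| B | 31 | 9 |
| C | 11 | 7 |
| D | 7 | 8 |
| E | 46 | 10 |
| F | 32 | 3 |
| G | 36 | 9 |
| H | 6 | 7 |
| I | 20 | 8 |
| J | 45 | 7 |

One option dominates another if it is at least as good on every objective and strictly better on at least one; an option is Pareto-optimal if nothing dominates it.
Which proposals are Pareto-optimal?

A, H

A: not dominated.
B: dominated by A (operating cost 17≤31, build time 3≤9).
C: dominated by H (operating cost 6≤11, build time 7≤7).
D: dominated by H (operating cost 6≤7, build time 7≤8).
E: dominated by A (operating cost 17≤46, build time 3≤10).
F: dominated by A (operating cost 17≤32, build time 3≤3).
G: dominated by A (operating cost 17≤36, build time 3≤9).
H: not dominated (best operating cost).
I: dominated by A (operating cost 17≤20, build time 3≤8).
J: dominated by A (operating cost 17≤45, build time 3≤7).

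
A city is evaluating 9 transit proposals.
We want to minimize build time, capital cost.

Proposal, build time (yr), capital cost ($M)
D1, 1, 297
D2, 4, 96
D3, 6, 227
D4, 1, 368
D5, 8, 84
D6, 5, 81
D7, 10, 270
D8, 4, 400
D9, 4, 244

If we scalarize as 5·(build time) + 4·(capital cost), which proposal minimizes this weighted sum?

D1: 5·1 + 4·297 = 1193
D2: 5·4 + 4·96 = 404
D3: 5·6 + 4·227 = 938
D4: 5·1 + 4·368 = 1477
D5: 5·8 + 4·84 = 376
D6: 5·5 + 4·81 = 349
D7: 5·10 + 4·270 = 1130
D8: 5·4 + 4·400 = 1620
D9: 5·4 + 4·244 = 996
Lowest: D6 at 349.

D6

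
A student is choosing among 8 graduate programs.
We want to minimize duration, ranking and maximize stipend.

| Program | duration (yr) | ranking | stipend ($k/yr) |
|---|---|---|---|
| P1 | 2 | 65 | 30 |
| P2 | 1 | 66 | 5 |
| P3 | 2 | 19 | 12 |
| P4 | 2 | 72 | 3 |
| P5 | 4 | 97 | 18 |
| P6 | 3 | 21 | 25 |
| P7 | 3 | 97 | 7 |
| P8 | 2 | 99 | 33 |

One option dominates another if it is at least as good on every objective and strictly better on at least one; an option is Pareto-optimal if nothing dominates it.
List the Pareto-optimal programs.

P1, P2, P3, P6, P8

P1: not dominated.
P2: not dominated (best duration).
P3: not dominated (best ranking).
P4: dominated by P1 (duration 2≤2, ranking 65≤72, stipend 30≥3).
P5: dominated by P1 (duration 2≤4, ranking 65≤97, stipend 30≥18).
P6: not dominated.
P7: dominated by P1 (duration 2≤3, ranking 65≤97, stipend 30≥7).
P8: not dominated (best stipend).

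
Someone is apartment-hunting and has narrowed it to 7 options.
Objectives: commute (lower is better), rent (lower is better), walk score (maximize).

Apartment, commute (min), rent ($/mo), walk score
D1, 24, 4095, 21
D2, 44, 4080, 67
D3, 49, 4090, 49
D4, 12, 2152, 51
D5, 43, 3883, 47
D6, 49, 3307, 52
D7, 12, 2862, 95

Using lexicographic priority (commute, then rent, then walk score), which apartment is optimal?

D4

First minimize commute: best is 12, kept {D4, D7}.
Then minimize rent: best is 2152, kept {D4}.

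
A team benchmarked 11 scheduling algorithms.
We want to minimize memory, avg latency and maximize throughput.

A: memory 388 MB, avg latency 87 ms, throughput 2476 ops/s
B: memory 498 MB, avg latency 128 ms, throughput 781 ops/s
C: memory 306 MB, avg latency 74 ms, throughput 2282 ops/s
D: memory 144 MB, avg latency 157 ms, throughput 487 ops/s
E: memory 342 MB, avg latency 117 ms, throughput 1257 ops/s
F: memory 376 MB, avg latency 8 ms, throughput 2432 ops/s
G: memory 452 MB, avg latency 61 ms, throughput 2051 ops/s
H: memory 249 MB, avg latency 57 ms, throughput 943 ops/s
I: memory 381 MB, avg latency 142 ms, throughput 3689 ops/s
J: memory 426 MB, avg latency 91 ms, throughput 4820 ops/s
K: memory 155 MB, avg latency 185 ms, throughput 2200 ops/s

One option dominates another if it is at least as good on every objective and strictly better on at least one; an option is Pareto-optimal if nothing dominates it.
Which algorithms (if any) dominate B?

A, C, E, F, G, H, J

A: memory 388≤498, avg latency 87≤128, throughput 2476≥781 — dominates B.
C: memory 306≤498, avg latency 74≤128, throughput 2282≥781 — dominates B.
E: memory 342≤498, avg latency 117≤128, throughput 1257≥781 — dominates B.
F: memory 376≤498, avg latency 8≤128, throughput 2432≥781 — dominates B.
G: memory 452≤498, avg latency 61≤128, throughput 2051≥781 — dominates B.
H: memory 249≤498, avg latency 57≤128, throughput 943≥781 — dominates B.
J: memory 426≤498, avg latency 91≤128, throughput 4820≥781 — dominates B.
Others (D, I, K) are each worse than B on at least one objective.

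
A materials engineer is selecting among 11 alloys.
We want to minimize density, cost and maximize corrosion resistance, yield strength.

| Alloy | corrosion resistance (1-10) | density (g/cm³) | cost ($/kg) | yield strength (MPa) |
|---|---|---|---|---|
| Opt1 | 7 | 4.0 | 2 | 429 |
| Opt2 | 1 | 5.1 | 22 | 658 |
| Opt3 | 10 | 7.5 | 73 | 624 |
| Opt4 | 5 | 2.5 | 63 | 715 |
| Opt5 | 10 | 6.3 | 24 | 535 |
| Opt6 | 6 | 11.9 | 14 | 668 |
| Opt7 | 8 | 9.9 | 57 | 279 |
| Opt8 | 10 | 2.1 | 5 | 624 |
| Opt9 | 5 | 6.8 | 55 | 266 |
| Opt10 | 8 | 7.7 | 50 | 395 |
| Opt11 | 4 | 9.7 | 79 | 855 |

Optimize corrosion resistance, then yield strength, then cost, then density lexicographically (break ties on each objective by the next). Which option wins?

Opt8

First maximize corrosion resistance: best is 10, kept {Opt3, Opt5, Opt8}.
Then maximize yield strength: best is 624, kept {Opt3, Opt8}.
Then minimize cost: best is 5, kept {Opt8}.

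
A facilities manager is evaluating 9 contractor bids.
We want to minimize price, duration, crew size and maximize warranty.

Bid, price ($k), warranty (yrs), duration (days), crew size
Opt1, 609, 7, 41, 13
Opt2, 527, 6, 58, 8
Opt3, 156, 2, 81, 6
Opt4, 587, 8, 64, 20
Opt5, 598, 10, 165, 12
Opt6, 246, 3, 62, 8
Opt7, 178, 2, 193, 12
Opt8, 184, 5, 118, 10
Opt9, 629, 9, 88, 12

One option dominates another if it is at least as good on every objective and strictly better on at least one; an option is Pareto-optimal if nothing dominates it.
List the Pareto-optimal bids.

Opt1, Opt2, Opt3, Opt4, Opt5, Opt6, Opt8, Opt9

Opt1: not dominated (best duration).
Opt2: not dominated.
Opt3: not dominated (best price).
Opt4: not dominated.
Opt5: not dominated (best warranty).
Opt6: not dominated.
Opt7: dominated by Opt3 (price 156≤178, warranty 2≥2, duration 81≤193, crew size 6≤12).
Opt8: not dominated.
Opt9: not dominated.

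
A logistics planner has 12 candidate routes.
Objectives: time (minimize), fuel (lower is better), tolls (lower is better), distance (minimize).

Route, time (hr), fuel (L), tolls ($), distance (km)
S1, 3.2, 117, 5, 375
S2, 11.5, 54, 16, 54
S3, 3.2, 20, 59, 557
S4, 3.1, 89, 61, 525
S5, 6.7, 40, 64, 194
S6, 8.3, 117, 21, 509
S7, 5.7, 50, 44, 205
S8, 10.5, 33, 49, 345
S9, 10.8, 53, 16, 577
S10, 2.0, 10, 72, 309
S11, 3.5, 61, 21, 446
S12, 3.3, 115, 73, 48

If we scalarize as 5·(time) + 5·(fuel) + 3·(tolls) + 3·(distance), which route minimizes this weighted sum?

S1: 5·3.2 + 5·117 + 3·5 + 3·375 = 1741.0
S2: 5·11.5 + 5·54 + 3·16 + 3·54 = 537.5
S3: 5·3.2 + 5·20 + 3·59 + 3·557 = 1964.0
S4: 5·3.1 + 5·89 + 3·61 + 3·525 = 2218.5
S5: 5·6.7 + 5·40 + 3·64 + 3·194 = 1007.5
S6: 5·8.3 + 5·117 + 3·21 + 3·509 = 2216.5
S7: 5·5.7 + 5·50 + 3·44 + 3·205 = 1025.5
S8: 5·10.5 + 5·33 + 3·49 + 3·345 = 1399.5
S9: 5·10.8 + 5·53 + 3·16 + 3·577 = 2098.0
S10: 5·2.0 + 5·10 + 3·72 + 3·309 = 1203.0
S11: 5·3.5 + 5·61 + 3·21 + 3·446 = 1723.5
S12: 5·3.3 + 5·115 + 3·73 + 3·48 = 954.5
Lowest: S2 at 537.5.

S2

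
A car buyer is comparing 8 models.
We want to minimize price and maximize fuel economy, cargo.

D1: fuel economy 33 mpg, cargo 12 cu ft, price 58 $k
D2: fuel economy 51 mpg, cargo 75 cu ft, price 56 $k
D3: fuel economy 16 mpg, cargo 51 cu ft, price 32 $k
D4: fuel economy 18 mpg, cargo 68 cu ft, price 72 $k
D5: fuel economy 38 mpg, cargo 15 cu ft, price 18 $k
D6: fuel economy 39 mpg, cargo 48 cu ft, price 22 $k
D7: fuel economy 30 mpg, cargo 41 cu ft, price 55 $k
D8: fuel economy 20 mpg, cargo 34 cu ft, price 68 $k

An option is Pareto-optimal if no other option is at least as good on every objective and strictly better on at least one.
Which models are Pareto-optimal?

D1: dominated by D2 (fuel economy 51≥33, cargo 75≥12, price 56≤58).
D2: not dominated (best fuel economy).
D3: not dominated.
D4: dominated by D2 (fuel economy 51≥18, cargo 75≥68, price 56≤72).
D5: not dominated (best price).
D6: not dominated.
D7: dominated by D6 (fuel economy 39≥30, cargo 48≥41, price 22≤55).
D8: dominated by D2 (fuel economy 51≥20, cargo 75≥34, price 56≤68).

D2, D3, D5, D6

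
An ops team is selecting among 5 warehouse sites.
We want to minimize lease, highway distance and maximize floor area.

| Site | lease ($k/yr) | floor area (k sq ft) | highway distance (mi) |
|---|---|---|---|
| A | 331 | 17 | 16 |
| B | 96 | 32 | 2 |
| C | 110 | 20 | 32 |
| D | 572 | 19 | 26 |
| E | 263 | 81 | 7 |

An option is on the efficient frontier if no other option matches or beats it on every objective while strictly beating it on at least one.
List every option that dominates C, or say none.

B

B: lease 96≤110, floor area 32≥20, highway distance 2≤32 — dominates C.
Others (A, D, E) are each worse than C on at least one objective.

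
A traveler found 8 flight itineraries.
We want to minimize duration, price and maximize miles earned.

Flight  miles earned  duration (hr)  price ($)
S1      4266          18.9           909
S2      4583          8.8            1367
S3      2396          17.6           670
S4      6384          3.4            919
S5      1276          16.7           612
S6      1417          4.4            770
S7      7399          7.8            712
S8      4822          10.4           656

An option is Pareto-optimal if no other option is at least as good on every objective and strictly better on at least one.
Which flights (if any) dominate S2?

S4, S7

S4: miles earned 6384≥4583, duration 3.4≤8.8, price 919≤1367 — dominates S2.
S7: miles earned 7399≥4583, duration 7.8≤8.8, price 712≤1367 — dominates S2.
Others (S1, S3, S5, S6, S8) are each worse than S2 on at least one objective.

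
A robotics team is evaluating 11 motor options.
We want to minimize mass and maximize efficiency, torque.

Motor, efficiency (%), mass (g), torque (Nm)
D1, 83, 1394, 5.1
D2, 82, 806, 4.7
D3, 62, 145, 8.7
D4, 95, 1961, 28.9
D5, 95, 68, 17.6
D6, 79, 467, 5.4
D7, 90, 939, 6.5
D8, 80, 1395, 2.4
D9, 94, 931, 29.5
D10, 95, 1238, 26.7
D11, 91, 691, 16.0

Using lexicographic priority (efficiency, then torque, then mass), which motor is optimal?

D4

First maximize efficiency: best is 95, kept {D4, D5, D10}.
Then maximize torque: best is 28.9, kept {D4}.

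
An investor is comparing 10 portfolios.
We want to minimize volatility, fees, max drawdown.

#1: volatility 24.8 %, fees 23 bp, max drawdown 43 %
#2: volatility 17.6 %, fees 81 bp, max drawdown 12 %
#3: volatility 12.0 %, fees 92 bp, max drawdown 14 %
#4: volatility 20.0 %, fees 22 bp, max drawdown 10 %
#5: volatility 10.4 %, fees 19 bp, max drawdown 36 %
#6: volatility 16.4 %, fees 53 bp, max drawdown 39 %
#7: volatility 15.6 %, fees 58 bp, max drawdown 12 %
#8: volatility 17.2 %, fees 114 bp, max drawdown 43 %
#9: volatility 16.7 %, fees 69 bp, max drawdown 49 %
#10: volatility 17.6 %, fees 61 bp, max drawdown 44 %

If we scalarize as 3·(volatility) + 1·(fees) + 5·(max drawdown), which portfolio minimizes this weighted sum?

#4

#1: 3·24.8 + 1·23 + 5·43 = 312.4
#2: 3·17.6 + 1·81 + 5·12 = 193.8
#3: 3·12.0 + 1·92 + 5·14 = 198.0
#4: 3·20.0 + 1·22 + 5·10 = 132.0
#5: 3·10.4 + 1·19 + 5·36 = 230.2
#6: 3·16.4 + 1·53 + 5·39 = 297.2
#7: 3·15.6 + 1·58 + 5·12 = 164.8
#8: 3·17.2 + 1·114 + 5·43 = 380.6
#9: 3·16.7 + 1·69 + 5·49 = 364.1
#10: 3·17.6 + 1·61 + 5·44 = 333.8
Lowest: #4 at 132.0.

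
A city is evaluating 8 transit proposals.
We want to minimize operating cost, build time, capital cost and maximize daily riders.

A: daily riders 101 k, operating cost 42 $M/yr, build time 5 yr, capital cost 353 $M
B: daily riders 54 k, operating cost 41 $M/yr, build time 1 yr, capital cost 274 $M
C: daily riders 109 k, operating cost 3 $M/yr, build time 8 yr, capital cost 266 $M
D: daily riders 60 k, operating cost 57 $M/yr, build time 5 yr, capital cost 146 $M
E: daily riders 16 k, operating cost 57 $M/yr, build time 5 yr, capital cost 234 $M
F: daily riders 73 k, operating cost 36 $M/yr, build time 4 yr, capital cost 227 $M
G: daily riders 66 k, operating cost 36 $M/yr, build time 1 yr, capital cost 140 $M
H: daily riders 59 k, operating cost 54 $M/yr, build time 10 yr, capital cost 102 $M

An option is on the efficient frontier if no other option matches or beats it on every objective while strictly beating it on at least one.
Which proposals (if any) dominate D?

G

G: daily riders 66≥60, operating cost 36≤57, build time 1≤5, capital cost 140≤146 — dominates D.
Others (A, B, C, E, F, H) are each worse than D on at least one objective.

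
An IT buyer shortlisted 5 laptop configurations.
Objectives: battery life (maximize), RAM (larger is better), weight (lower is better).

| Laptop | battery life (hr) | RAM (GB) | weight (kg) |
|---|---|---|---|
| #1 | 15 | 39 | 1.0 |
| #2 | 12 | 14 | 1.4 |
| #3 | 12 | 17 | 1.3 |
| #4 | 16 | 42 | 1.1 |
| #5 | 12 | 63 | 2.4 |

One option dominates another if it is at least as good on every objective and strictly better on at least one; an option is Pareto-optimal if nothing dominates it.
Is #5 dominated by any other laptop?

#1: worse on RAM (39 vs 63).
#2: worse on RAM (14 vs 63).
#3: worse on RAM (17 vs 63).
#4: worse on RAM (42 vs 63).
No option is at least as good as #5 on every objective and strictly better on one.

No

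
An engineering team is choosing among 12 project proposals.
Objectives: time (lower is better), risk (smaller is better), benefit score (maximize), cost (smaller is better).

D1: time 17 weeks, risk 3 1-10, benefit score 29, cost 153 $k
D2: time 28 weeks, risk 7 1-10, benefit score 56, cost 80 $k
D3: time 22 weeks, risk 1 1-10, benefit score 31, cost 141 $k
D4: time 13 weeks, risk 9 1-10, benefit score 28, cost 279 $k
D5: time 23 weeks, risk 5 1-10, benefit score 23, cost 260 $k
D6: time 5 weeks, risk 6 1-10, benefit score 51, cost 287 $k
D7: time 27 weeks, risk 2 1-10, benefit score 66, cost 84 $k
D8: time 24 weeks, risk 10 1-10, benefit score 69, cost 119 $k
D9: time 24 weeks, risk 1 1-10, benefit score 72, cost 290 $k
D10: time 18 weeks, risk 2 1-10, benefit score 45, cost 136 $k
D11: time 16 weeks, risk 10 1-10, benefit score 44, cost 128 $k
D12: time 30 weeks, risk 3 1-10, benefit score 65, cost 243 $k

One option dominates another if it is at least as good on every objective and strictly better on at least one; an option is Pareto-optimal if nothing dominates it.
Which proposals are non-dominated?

D1, D2, D3, D4, D6, D7, D8, D9, D10, D11

D1: not dominated.
D2: not dominated (best cost).
D3: not dominated.
D4: not dominated.
D5: dominated by D1 (time 17≤23, risk 3≤5, benefit score 29≥23, cost 153≤260).
D6: not dominated (best time).
D7: not dominated.
D8: not dominated.
D9: not dominated (best benefit score).
D10: not dominated.
D11: not dominated.
D12: dominated by D7 (time 27≤30, risk 2≤3, benefit score 66≥65, cost 84≤243).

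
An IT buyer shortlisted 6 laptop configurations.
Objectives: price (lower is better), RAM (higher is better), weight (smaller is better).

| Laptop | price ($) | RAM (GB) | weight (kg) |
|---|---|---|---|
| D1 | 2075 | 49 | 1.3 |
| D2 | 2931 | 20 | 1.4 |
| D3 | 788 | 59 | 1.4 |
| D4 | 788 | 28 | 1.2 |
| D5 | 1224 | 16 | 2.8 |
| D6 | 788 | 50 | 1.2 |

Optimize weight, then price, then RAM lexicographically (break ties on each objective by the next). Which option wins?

D6

First minimize weight: best is 1.2, kept {D4, D6}.
Then minimize price: best is 788, kept {D4, D6}.
Then maximize RAM: best is 50, kept {D6}.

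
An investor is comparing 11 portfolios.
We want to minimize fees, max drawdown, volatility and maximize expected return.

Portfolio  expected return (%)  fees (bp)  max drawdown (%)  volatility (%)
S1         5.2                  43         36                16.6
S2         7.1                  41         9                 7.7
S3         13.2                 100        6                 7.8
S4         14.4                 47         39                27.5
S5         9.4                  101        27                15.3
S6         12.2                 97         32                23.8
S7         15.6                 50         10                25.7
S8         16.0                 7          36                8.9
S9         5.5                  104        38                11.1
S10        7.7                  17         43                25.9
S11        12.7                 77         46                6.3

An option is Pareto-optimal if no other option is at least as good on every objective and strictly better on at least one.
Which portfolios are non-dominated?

S2, S3, S6, S7, S8, S11

S1: dominated by S2 (expected return 7.1≥5.2, fees 41≤43, max drawdown 9≤36, volatility 7.7≤16.6).
S2: not dominated.
S3: not dominated (best max drawdown).
S4: dominated by S8 (expected return 16.0≥14.4, fees 7≤47, max drawdown 36≤39, volatility 8.9≤27.5).
S5: dominated by S3 (expected return 13.2≥9.4, fees 100≤101, max drawdown 6≤27, volatility 7.8≤15.3).
S6: not dominated.
S7: not dominated.
S8: not dominated (best expected return).
S9: dominated by S2 (expected return 7.1≥5.5, fees 41≤104, max drawdown 9≤38, volatility 7.7≤11.1).
S10: dominated by S8 (expected return 16.0≥7.7, fees 7≤17, max drawdown 36≤43, volatility 8.9≤25.9).
S11: not dominated (best volatility).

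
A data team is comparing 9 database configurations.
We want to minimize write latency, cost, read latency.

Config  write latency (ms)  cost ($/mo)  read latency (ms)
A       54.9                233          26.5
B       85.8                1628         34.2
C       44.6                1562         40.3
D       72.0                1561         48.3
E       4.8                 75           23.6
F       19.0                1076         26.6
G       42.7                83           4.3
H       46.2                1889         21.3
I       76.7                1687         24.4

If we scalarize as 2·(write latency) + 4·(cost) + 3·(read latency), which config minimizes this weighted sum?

A: 2·54.9 + 4·233 + 3·26.5 = 1121.3
B: 2·85.8 + 4·1628 + 3·34.2 = 6786.2
C: 2·44.6 + 4·1562 + 3·40.3 = 6458.1
D: 2·72.0 + 4·1561 + 3·48.3 = 6532.9
E: 2·4.8 + 4·75 + 3·23.6 = 380.4
F: 2·19.0 + 4·1076 + 3·26.6 = 4421.8
G: 2·42.7 + 4·83 + 3·4.3 = 430.3
H: 2·46.2 + 4·1889 + 3·21.3 = 7712.3
I: 2·76.7 + 4·1687 + 3·24.4 = 6974.6
Lowest: E at 380.4.

E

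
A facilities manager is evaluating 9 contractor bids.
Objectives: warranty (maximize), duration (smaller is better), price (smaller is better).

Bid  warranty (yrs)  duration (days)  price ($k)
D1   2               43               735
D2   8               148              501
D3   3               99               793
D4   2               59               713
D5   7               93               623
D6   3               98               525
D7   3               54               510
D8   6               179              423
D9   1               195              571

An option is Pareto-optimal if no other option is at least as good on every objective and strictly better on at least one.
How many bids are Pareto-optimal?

D1: not dominated (best duration).
D2: not dominated (best warranty).
D3: dominated by D5 (warranty 7≥3, duration 93≤99, price 623≤793).
D4: dominated by D7 (warranty 3≥2, duration 54≤59, price 510≤713).
D5: not dominated.
D6: dominated by D7 (warranty 3≥3, duration 54≤98, price 510≤525).
D7: not dominated.
D8: not dominated (best price).
D9: dominated by D2 (warranty 8≥1, duration 148≤195, price 501≤571).
Pareto-optimal: D1, D2, D5, D7, D8 → 5.

5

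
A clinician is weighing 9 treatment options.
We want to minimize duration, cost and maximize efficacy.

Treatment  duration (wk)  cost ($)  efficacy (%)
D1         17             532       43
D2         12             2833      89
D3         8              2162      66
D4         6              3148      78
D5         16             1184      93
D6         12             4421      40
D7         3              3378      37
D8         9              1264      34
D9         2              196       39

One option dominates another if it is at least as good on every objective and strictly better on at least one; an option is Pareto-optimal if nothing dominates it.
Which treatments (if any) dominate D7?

D9: duration 2≤3, cost 196≤3378, efficacy 39≥37 — dominates D7.
Others (D1, D2, D3, D4, D5, D6, D8) are each worse than D7 on at least one objective.

D9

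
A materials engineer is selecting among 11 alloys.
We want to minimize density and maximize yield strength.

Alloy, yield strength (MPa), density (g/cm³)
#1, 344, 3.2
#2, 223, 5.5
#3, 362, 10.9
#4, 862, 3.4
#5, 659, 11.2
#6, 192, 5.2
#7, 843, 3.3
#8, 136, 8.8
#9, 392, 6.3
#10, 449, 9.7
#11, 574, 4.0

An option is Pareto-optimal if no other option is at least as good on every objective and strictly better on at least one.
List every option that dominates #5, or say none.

#4, #7

#4: yield strength 862≥659, density 3.4≤11.2 — dominates #5.
#7: yield strength 843≥659, density 3.3≤11.2 — dominates #5.
Others (#1, #2, #3, #6, #8, #9, #10, #11) are each worse than #5 on at least one objective.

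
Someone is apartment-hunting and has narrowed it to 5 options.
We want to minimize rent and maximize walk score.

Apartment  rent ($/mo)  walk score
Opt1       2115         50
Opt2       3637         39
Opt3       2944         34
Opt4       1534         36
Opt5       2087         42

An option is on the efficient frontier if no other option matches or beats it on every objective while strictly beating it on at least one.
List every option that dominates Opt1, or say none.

none

Opt2: worse on rent (3637 vs 2115).
Opt3: worse on rent (2944 vs 2115).
Opt4: worse on walk score (36 vs 50).
Opt5: worse on walk score (42 vs 50).
No option dominates Opt1.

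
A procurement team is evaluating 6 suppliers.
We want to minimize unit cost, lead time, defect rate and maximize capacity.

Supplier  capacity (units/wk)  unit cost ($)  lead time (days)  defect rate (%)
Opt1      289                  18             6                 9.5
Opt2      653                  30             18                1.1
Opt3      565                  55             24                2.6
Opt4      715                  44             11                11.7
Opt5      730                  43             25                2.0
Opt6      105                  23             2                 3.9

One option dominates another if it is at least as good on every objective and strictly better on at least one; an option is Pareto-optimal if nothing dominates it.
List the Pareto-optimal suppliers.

Opt1: not dominated (best unit cost).
Opt2: not dominated (best defect rate).
Opt3: dominated by Opt2 (capacity 653≥565, unit cost 30≤55, lead time 18≤24, defect rate 1.1≤2.6).
Opt4: not dominated.
Opt5: not dominated (best capacity).
Opt6: not dominated (best lead time).

Opt1, Opt2, Opt4, Opt5, Opt6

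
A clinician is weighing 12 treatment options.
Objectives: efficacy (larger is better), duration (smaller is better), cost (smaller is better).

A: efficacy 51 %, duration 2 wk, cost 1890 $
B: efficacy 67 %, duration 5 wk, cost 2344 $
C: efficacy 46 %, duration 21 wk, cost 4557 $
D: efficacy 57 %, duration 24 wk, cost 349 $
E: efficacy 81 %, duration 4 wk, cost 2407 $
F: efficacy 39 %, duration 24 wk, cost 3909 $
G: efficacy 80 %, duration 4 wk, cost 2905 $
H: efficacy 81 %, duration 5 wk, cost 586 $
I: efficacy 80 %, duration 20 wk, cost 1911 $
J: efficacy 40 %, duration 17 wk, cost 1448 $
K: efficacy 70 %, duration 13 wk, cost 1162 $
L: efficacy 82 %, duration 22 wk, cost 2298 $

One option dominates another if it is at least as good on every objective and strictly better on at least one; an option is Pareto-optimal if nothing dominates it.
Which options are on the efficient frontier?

A, D, E, H, L

A: not dominated (best duration).
B: dominated by H (efficacy 81≥67, duration 5≤5, cost 586≤2344).
C: dominated by A (efficacy 51≥46, duration 2≤21, cost 1890≤4557).
D: not dominated (best cost).
E: not dominated.
F: dominated by A (efficacy 51≥39, duration 2≤24, cost 1890≤3909).
G: dominated by E (efficacy 81≥80, duration 4≤4, cost 2407≤2905).
H: not dominated.
I: dominated by H (efficacy 81≥80, duration 5≤20, cost 586≤1911).
J: dominated by H (efficacy 81≥40, duration 5≤17, cost 586≤1448).
K: dominated by H (efficacy 81≥70, duration 5≤13, cost 586≤1162).
L: not dominated (best efficacy).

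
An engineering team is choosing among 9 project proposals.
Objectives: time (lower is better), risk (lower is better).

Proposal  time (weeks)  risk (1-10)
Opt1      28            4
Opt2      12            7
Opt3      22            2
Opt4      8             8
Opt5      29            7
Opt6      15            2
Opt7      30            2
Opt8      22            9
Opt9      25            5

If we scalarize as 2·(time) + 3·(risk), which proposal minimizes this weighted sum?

Opt6

Opt1: 2·28 + 3·4 = 68
Opt2: 2·12 + 3·7 = 45
Opt3: 2·22 + 3·2 = 50
Opt4: 2·8 + 3·8 = 40
Opt5: 2·29 + 3·7 = 79
Opt6: 2·15 + 3·2 = 36
Opt7: 2·30 + 3·2 = 66
Opt8: 2·22 + 3·9 = 71
Opt9: 2·25 + 3·5 = 65
Lowest: Opt6 at 36.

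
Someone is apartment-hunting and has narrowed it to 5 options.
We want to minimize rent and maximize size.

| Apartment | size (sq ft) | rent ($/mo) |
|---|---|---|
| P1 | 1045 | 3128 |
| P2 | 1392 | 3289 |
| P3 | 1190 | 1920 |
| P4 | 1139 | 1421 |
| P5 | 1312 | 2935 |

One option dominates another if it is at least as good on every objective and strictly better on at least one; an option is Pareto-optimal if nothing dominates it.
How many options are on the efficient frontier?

P1: dominated by P3 (size 1190≥1045, rent 1920≤3128).
P2: not dominated (best size).
P3: not dominated.
P4: not dominated (best rent).
P5: not dominated.
Pareto-optimal: P2, P3, P4, P5 → 4.

4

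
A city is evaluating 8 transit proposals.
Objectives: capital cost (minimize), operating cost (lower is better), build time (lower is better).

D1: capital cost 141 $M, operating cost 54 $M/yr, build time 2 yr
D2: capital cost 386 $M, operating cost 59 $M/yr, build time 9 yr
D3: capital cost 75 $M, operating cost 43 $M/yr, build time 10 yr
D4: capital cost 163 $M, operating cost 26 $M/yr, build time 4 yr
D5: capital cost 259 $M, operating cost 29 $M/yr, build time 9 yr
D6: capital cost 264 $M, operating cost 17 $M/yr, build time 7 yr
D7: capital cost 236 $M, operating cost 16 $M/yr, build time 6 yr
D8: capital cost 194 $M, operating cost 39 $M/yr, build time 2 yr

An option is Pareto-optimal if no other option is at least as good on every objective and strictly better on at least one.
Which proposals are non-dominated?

D1, D3, D4, D7, D8

D1: not dominated.
D2: dominated by D1 (capital cost 141≤386, operating cost 54≤59, build time 2≤9).
D3: not dominated (best capital cost).
D4: not dominated.
D5: dominated by D4 (capital cost 163≤259, operating cost 26≤29, build time 4≤9).
D6: dominated by D7 (capital cost 236≤264, operating cost 16≤17, build time 6≤7).
D7: not dominated (best operating cost).
D8: not dominated.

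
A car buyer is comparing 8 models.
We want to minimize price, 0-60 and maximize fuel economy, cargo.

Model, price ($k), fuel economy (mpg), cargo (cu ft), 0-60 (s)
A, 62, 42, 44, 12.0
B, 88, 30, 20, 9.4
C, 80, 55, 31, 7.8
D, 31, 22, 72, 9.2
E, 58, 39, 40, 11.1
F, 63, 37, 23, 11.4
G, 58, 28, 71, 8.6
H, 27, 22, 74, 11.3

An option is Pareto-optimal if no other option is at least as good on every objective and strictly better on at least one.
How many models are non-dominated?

A: not dominated.
B: dominated by C (price 80≤88, fuel economy 55≥30, cargo 31≥20, 0-60 7.8≤9.4).
C: not dominated (best fuel economy).
D: not dominated.
E: not dominated.
F: dominated by E (price 58≤63, fuel economy 39≥37, cargo 40≥23, 0-60 11.1≤11.4).
G: not dominated.
H: not dominated (best price).
Pareto-optimal: A, C, D, E, G, H → 6.

6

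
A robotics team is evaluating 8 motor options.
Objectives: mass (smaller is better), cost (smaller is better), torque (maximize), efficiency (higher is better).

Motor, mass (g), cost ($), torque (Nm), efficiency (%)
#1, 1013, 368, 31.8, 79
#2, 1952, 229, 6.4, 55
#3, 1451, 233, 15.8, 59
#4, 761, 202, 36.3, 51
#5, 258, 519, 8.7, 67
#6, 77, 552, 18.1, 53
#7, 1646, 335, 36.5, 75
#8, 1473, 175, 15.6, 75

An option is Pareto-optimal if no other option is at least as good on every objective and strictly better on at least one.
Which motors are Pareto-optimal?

#1, #3, #4, #5, #6, #7, #8

#1: not dominated (best efficiency).
#2: dominated by #8 (mass 1473≤1952, cost 175≤229, torque 15.6≥6.4, efficiency 75≥55).
#3: not dominated.
#4: not dominated.
#5: not dominated.
#6: not dominated (best mass).
#7: not dominated (best torque).
#8: not dominated (best cost).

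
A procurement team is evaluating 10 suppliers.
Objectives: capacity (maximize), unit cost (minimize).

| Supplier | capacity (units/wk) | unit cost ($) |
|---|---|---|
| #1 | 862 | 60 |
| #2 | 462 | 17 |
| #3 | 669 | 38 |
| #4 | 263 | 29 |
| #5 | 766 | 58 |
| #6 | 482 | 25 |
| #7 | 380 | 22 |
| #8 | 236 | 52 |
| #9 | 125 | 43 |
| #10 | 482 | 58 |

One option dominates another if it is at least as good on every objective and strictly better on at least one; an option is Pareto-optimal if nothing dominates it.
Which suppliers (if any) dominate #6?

#1: worse on unit cost (60 vs 25).
#2: worse on capacity (462 vs 482).
#3: worse on unit cost (38 vs 25).
#4: worse on capacity (263 vs 482).
#5: worse on unit cost (58 vs 25).
#7: worse on capacity (380 vs 482).
#8: worse on capacity (236 vs 482).
#9: worse on capacity (125 vs 482).
#10: worse on unit cost (58 vs 25).
No option dominates #6.

none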